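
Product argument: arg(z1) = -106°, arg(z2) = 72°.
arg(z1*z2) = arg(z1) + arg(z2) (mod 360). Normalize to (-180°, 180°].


arg(z1*z2) = -106° + 72° = -34°
Normalized to (-180°, 180°]: -34°

-34°


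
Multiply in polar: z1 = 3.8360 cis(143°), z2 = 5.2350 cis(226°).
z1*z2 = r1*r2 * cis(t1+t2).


r = 3.8360 * 5.2350 = 20.0815
theta = 143° + 226° = 369° = 9° (mod 360)

20.0815 cis(9°)


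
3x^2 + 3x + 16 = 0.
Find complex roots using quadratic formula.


disc = 3^2 - 4*3*16 = 9 - 192 = -183
sqrt(|disc|) = sqrt(183) = 13.5277
Real part = -3/(2*3) = -0.5000
Imag part = 13.5277/(2*3) = 2.2546

-0.5000 ± 2.2546i


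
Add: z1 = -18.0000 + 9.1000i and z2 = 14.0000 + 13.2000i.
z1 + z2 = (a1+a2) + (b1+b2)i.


Real: -18 + 14 = -4
Imag: 9.1 + 13.2 = 22.3

-4.0000 + 22.3000i


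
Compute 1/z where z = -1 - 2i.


|z|^2 = 1+4 = 5
1/z = (-1 + 2i)/5

1/z = -0.2000 + 0.4000i


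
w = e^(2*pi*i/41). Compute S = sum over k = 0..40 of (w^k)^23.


The roots are w_k = w^k with w = e^(2*pi*i/41), and (w^k)^23 = (w^23)^k.
So S = 1 + u + u^2 + ... + u^(40) with u = w^23.
23 = 0*41 + 23, so 23 is not a multiple of 41: u = w^23 ≠ 1 (w is a primitive 41th root), while u^41 = (w^41)^23 = 1.
Geometric series: S = (1 - u^41)/(1 - u) = (1 - 1)/(1 - u) = 0

S = 0


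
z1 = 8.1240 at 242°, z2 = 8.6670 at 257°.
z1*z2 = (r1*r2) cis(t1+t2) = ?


r = 8.1240 * 8.6670 = 70.4107
theta = 242° + 257° = 499° = 139° (mod 360)

70.4107 cis(139°)


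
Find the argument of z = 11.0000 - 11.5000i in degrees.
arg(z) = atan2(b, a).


Re = 11, Im = -11.5
arg = atan2(-11.5, 11) = -46.2730 degrees

arg(z) = -46.2730 degrees


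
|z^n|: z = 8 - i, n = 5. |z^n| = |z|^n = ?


|z| = sqrt(64+1) = sqrt(65) = 8.0623
|z^5| = |z|^5 = (sqrt(65))^5 = 65^2 * sqrt(65) = 4225*sqrt(65)

|z^5| = 4225*sqrt(65) ≈ 34063.0390


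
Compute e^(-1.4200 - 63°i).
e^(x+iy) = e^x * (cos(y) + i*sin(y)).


e^-1.4200 = 0.2417
cos(-63°) = 0.454
sin(-63°) = -0.891
Real = 0.2417*0.454 = 0.1097
Imag = 0.2417*(-0.891) = -0.2154

0.1097 - 0.2154i


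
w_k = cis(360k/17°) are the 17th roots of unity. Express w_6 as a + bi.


Angle = 360*6/17 = 127.0588°
a = cos(127.0588°) = -0.6026
b = sin(127.0588°) = 0.7980

-0.6026 + 0.7980i


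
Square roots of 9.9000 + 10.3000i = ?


|z| = sqrt(98.01+106.09) = 14.2864
sqrt((|z|+a)/2) = sqrt((14.2864+9.9)/2) = sqrt(12.0932) = 3.4775
sqrt((|z|-a)/2) = sqrt((14.2864-9.9)/2) = sqrt(2.1932) = 1.4809

±(3.4775 + 1.4809i) i.e. 3.4775 + 1.4809i and -3.4775 - 1.4809i


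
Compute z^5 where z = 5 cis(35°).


r^5 = 5^5 = 3125
n*theta = 5*35° = 175° = 175° (mod 360)
a = 3125*cos(175°) = -3113.1084
b = 3125*sin(175°) = 272.3617

3125 cis(175°) = -3113.1084 + 272.3617i


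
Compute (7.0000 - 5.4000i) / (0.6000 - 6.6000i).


Conjugate of z2 = 0.6000 + 6.6000i
Numerator: (7.0000 - 5.4000i)(0.6000 + 6.6000i) = 39.8400 + 42.9600i
Denominator: 0.6^2 + (-6.6)^2 = 43.92
Result = (39.8400 + 42.9600i)/43.92

0.9071 + 0.9781i


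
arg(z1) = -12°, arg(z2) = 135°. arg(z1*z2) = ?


arg(z1*z2) = -12° + 135° = 123°
Normalized to (-180°, 180°]: 123°

123°


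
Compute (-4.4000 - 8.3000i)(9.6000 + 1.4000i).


Real = -4.4*9.6 - (-8.3)*1.4 = -42.24 - (-11.62) = -30.62
Imag = -4.4*1.4 + 9.6*(-8.3) = -6.16 - (79.68) = -85.84

-30.6200 - 85.8400i


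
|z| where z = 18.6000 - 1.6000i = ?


|z| = sqrt(18.6^2 + (-1.6)^2) = sqrt(345.96 + 2.56) = sqrt(348.52) = 18.6687

|z| = 18.6687


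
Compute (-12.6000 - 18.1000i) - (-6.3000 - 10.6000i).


Real: -12.6 + 6.3 = -6.3
Imag: -18.1 + 10.6 = -7.5

-6.3000 - 7.5000i


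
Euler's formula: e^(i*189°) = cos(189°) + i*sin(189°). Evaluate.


cos(189°) = -0.9877
sin(189°) = -0.1564

e^(i*189°) = -0.9877 - 0.1564i


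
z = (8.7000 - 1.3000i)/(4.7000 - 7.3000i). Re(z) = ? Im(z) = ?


Multiply by conjugate: (8.7000 - 1.3000i)(4.7000 + 7.3000i) / (4.7^2 + (-7.3)^2)
Numerator real = 8.7*4.7 - (1.3)*(-7.3) = 50.38
Numerator imag = -1.3*4.7 - 8.7*(-7.3) = 57.4
Denominator = 75.38
Re(z) = 50.38/75.38 = 0.6683
Im(z) = 57.4/75.38 = 0.7615

Re(z) = 0.6683, Im(z) = 0.7615


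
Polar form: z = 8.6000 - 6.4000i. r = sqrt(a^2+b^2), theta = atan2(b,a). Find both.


r = sqrt(73.96+40.96) = sqrt(114.92) = 10.7201
theta = atan2(-6.4, 8.6) = -36.6561 degrees

r = 10.7201, theta = -36.6561 degrees


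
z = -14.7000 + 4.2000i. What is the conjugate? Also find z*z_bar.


z_bar = -14.7000 - 4.2000i
z*z_bar = (-14.7)^2 + 4.2^2 = 216.09 + 17.64 = 233.73

z_bar = -14.7000 - 4.2000i, z*z_bar = 233.73


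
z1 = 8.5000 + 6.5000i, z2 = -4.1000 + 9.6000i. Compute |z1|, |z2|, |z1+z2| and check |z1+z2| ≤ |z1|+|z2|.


|z1| = sqrt(8.5^2 + 6.5^2) = sqrt(114.5) = 10.7005
|z2| = sqrt((-4.1)^2 + 9.6^2) = sqrt(108.97) = 10.4389
z1+z2 = 4.4000 + 16.1000i
|z1+z2| = sqrt(278.57) = 16.6904
|z1|+|z2| = 10.7005 + 10.4389 = 21.1394

|z1+z2| = 16.6904 ≤ |z1|+|z2| = 21.1394 (verified)


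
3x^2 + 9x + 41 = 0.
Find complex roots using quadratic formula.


disc = 9^2 - 4*3*41 = 81 - 492 = -411
sqrt(|disc|) = sqrt(411) = 20.2731
Real part = -9/(2*3) = -1.5000
Imag part = 20.2731/(2*3) = 3.3789

-1.5000 ± 3.3789i


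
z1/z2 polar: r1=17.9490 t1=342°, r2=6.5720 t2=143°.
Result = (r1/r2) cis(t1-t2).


r = 17.9490 / 6.5720 = 2.7311
theta = 342° - 143° = 199° = 199° (mod 360)

2.7311 cis(199°)


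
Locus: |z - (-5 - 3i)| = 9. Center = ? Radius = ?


|z - z0| = r is a circle with center z0 and radius r.
Center = (-5, -3), radius = 9

Circle with center (-5, -3) and radius 9


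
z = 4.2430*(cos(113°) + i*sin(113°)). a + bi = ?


a = 4.2430*cos(113°) = 4.2430*(-0.39073) = -1.6579
b = 4.2430*sin(113°) = 4.2430*0.9205 = 3.9057

-1.6579 + 3.9057i


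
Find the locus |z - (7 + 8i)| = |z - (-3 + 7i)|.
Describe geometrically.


Equal distances means the locus is the perpendicular bisector of z1 and z2.
Midpoint = ((7+(-3))/2, (8+7)/2) = (2.0000, 7.5000)

Perpendicular bisector through (2.0000, 7.5000)


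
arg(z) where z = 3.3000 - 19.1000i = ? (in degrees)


Re = 3.3, Im = -19.1
arg = atan2(-19.1, 3.3) = -80.1975 degrees

arg(z) = -80.1975 degrees


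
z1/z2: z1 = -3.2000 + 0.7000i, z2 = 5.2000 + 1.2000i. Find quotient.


Conjugate of z2 = 5.2000 - 1.2000i
Numerator: (-3.2000 + 0.7000i)(5.2000 - 1.2000i) = -15.8000 + 7.4800i
Denominator: 5.2^2 + 1.2^2 = 28.48
Result = (-15.8000 + 7.4800i)/28.48

-0.5548 + 0.2626i


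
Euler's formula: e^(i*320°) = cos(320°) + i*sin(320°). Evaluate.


cos(320°) = 0.7660
sin(320°) = -0.6428

e^(i*320°) = 0.7660 - 0.6428i


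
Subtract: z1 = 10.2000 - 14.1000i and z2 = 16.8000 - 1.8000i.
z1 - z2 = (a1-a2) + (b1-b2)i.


Real: 10.2 - 16.8 = -6.6
Imag: -14.1 + 1.8 = -12.3

-6.6000 - 12.3000i


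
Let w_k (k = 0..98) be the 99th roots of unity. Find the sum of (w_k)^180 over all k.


The roots are w_k = w^k with w = e^(2*pi*i/99), and (w^k)^180 = (w^180)^k.
So S = 1 + u + u^2 + ... + u^(98) with u = w^180.
180 = 1*99 + 81, so 180 is not a multiple of 99: u = (w^99)^1 * w^81 = w^81 ≠ 1 (w is a primitive 99th root), while u^99 = (w^99)^180 = 1.
Geometric series: S = (1 - u^99)/(1 - u) = (1 - 1)/(1 - u) = 0

S = 0


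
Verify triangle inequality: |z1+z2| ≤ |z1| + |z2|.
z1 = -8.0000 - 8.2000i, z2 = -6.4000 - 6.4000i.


|z1| = sqrt((-8)^2 + (-8.2)^2) = sqrt(131.24) = 11.4560
|z2| = sqrt((-6.4)^2 + (-6.4)^2) = sqrt(81.92) = 9.0510
z1+z2 = -14.4000 - 14.6000i
|z1+z2| = sqrt(420.52) = 20.5066
|z1|+|z2| = 11.4560 + 9.0510 = 20.5070

|z1+z2| = 20.5066 ≤ |z1|+|z2| = 20.5070 (verified)


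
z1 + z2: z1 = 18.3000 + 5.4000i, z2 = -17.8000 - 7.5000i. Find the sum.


Real: 18.3 - 17.8 = 0.5
Imag: 5.4 - 7.5 = -2.1

0.5000 - 2.1000i


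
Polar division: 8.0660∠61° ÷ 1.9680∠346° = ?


r = 8.0660 / 1.9680 = 4.0986
theta = 61° - 346° = -285° = 75° (mod 360)

4.0986 cis(75°)


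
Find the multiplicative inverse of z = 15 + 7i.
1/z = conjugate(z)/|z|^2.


|z|^2 = 225+49 = 274
1/z = (15 - 7i)/274

1/z = 0.0547 - 0.0255i


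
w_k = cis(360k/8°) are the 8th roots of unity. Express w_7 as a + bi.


Angle = 360*7/8 = 315°
a = cos(315°) = 0.7071
b = sin(315°) = -0.7071

0.7071 - 0.7071i


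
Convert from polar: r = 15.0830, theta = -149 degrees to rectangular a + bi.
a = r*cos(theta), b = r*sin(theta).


a = 15.0830*cos(-149°) = 15.0830*(-0.85717) = -12.9287
b = 15.0830*sin(-149°) = 15.0830*(-0.51504) = -7.7683

-12.9287 - 7.7683i


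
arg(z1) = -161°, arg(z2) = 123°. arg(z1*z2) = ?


arg(z1*z2) = -161° + 123° = -38°
Normalized to (-180°, 180°]: -38°

-38°


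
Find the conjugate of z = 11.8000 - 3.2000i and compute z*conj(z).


z_bar = 11.8000 + 3.2000i
z*z_bar = 11.8^2 + (-3.2)^2 = 139.24 + 10.24 = 149.48

z_bar = 11.8000 + 3.2000i, z*z_bar = 149.48


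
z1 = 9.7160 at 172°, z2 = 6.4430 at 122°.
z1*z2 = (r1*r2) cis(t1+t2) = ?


r = 9.7160 * 6.4430 = 62.6002
theta = 172° + 122° = 294° = 294° (mod 360)

62.6002 cis(294°)


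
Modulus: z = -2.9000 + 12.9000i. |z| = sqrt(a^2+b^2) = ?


|z| = sqrt((-2.9)^2 + 12.9^2) = sqrt(8.41 + 166.41) = sqrt(174.82) = 13.2220

|z| = 13.2220


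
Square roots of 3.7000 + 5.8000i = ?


|z| = sqrt(13.69+33.64) = 6.8797
sqrt((|z|+a)/2) = sqrt((6.8797+3.7)/2) = sqrt(5.2898) = 2.3000
sqrt((|z|-a)/2) = sqrt((6.8797-3.7)/2) = sqrt(1.5898) = 1.2609

±(2.3000 + 1.2609i) i.e. 2.3000 + 1.2609i and -2.3000 - 1.2609i


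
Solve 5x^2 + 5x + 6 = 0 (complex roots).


disc = 5^2 - 4*5*6 = 25 - 120 = -95
sqrt(|disc|) = sqrt(95) = 9.7468
Real part = -5/(2*5) = -0.5000
Imag part = 9.7468/(2*5) = 0.9747

-0.5000 ± 0.9747i


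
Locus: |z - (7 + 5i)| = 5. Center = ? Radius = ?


|z - z0| = r is a circle with center z0 and radius r.
Center = (7, 5), radius = 5

Circle with center (7, 5) and radius 5


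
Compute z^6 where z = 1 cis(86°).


r^6 = 1^6 = 1
n*theta = 6*86° = 516° = 156° (mod 360)
a = 1*cos(156°) = -0.9135
b = 1*sin(156°) = 0.4067

1 cis(156°) = -0.9135 + 0.4067i


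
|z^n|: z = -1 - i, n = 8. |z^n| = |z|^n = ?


|z| = sqrt(1+1) = sqrt(2) = 1.4142
|z^8| = |z|^8 = (sqrt(2))^8 = 2^4 = 16

|z^8| = 16


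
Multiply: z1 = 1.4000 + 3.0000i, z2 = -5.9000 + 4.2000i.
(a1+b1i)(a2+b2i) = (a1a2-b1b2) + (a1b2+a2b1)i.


Real = 1.4*(-5.9) - 3*4.2 = -8.26 - 12.6 = -20.86
Imag = 1.4*4.2 - (5.9)*3 = 5.88 - (17.7) = -11.82

-20.8600 - 11.8200i


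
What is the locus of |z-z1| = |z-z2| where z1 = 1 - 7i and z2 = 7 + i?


Equal distances means the locus is the perpendicular bisector of z1 and z2.
Midpoint = ((1+7)/2, (-7+1)/2) = (4.0000, -3.0000)

Perpendicular bisector through (4.0000, -3.0000)


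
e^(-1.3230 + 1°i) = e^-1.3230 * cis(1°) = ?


e^-1.3230 = 0.2663
cos(1°) = 0.99985
sin(1°) = 0.01745
Real = 0.2663*0.99985 = 0.2663
Imag = 0.2663*0.01745 = 0.0046

0.2663 + 0.0046i


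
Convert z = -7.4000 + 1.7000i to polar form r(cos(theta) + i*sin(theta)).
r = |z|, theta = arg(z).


r = sqrt(54.76+2.89) = sqrt(57.65) = 7.5928
theta = atan2(1.7, -7.4) = 167.0619 degrees

r = 7.5928, theta = 167.0619 degrees


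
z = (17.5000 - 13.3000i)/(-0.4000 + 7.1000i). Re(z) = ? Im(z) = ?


Multiply by conjugate: (17.5000 - 13.3000i)(-0.4000 - 7.1000i) / ((-0.4)^2 + 7.1^2)
Numerator real = 17.5*(-0.4) - (13.3)*7.1 = -101.43
Numerator imag = -13.3*(-0.4) - 17.5*7.1 = -118.93
Denominator = 50.57
Re(z) = -101.43/50.57 = -2.0057
Im(z) = -118.93/50.57 = -2.3518

Re(z) = -2.0057, Im(z) = -2.3518


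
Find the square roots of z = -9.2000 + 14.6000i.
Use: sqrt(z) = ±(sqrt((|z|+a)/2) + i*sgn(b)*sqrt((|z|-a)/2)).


|z| = sqrt(84.64+213.16) = 17.2569
sqrt((|z|+a)/2) = sqrt((17.2569+(-9.2))/2) = sqrt(4.0284) = 2.0071
sqrt((|z|-a)/2) = sqrt((17.2569-(-9.2))/2) = sqrt(13.2284) = 3.6371

±(2.0071 + 3.6371i) i.e. 2.0071 + 3.6371i and -2.0071 - 3.6371i


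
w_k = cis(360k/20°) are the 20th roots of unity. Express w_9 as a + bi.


Angle = 360*9/20 = 162°
a = cos(162°) = -0.9511
b = sin(162°) = 0.3090

-0.9511 + 0.3090i


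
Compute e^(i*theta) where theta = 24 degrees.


cos(24°) = 0.9135
sin(24°) = 0.4067

e^(i*24°) = 0.9135 + 0.4067i


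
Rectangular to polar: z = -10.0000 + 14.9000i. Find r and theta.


r = sqrt(100+222.01) = sqrt(322.01) = 17.9446
theta = atan2(14.9, -10) = 123.8672 degrees

r = 17.9446, theta = 123.8672 degrees


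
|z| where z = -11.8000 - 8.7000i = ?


|z| = sqrt((-11.8)^2 + (-8.7)^2) = sqrt(139.24 + 75.69) = sqrt(214.93) = 14.6605

|z| = 14.6605


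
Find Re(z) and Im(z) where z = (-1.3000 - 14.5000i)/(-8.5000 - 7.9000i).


Multiply by conjugate: (-1.3000 - 14.5000i)(-8.5000 + 7.9000i) / ((-8.5)^2 + (-7.9)^2)
Numerator real = -1.3*(-8.5) - (14.5)*(-7.9) = 125.6
Numerator imag = -14.5*(-8.5) - (-1.3)*(-7.9) = 112.98
Denominator = 134.66
Re(z) = 125.6/134.66 = 0.9327
Im(z) = 112.98/134.66 = 0.8390

Re(z) = 0.9327, Im(z) = 0.8390


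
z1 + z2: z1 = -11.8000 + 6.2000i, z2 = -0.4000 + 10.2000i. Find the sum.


Real: -11.8 - 0.4 = -12.2
Imag: 6.2 + 10.2 = 16.4

-12.2000 + 16.4000i


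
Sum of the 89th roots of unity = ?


The sum of all 89th roots of unity is 0.
Geometric series: (1 - w^89)/(1 - w) = (1-1)/(1-w) = 0 since w^89 = 1, w ≠ 1.
Alternatively: coefficient of z^88 in z^89 - 1 is 0.

0


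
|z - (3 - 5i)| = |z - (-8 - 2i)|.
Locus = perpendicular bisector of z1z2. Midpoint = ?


Equal distances means the locus is the perpendicular bisector of z1 and z2.
Midpoint = ((3+(-8))/2, (-5+(-2))/2) = (-2.5000, -3.5000)

Perpendicular bisector through (-2.5000, -3.5000)


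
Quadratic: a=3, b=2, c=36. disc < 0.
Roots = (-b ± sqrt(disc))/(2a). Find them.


disc = 2^2 - 4*3*36 = 4 - 432 = -428
sqrt(|disc|) = sqrt(428) = 20.6882
Real part = -2/(2*3) = -0.3333
Imag part = 20.6882/(2*3) = 3.4480

-0.3333 ± 3.4480i


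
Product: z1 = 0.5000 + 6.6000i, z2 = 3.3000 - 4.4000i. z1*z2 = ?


Real = 0.5*3.3 - 6.6*(-4.4) = 1.65 - (-29.04) = 30.69
Imag = 0.5*(-4.4) + 3.3*6.6 = -2.2 + 21.78 = 19.58

30.6900 + 19.5800i


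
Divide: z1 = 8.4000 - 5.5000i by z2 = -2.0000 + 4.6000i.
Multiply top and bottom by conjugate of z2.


Conjugate of z2 = -2.0000 - 4.6000i
Numerator: (8.4000 - 5.5000i)(-2.0000 - 4.6000i) = -42.1000 - 27.6400i
Denominator: (-2)^2 + 4.6^2 = 25.16
Result = (-42.1000 - 27.6400i)/25.16

-1.6733 - 1.0986i


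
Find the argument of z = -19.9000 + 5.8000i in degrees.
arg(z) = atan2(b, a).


Re = -19.9, Im = 5.8
arg = atan2(5.8, -19.9) = 163.7509 degrees

arg(z) = 163.7509 degrees


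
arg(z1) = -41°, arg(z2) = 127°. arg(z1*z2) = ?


arg(z1*z2) = -41° + 127° = 86°
Normalized to (-180°, 180°]: 86°

86°


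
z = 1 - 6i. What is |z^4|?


|z| = sqrt(1+36) = sqrt(37) = 6.0828
|z^4| = |z|^4 = (sqrt(37))^4 = 37^2 = 1369

|z^4| = 1369


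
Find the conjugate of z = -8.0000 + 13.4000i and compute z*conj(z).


z_bar = -8.0000 - 13.4000i
z*z_bar = (-8)^2 + 13.4^2 = 64 + 179.56 = 243.56

z_bar = -8.0000 - 13.4000i, z*z_bar = 243.56


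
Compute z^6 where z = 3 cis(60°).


r^6 = 3^6 = 729
n*theta = 6*60° = 360° = 0° (mod 360)
a = 729*cos(0°) = 729.0000
b = 729*sin(0°) = 0

729 cis(0°) = 729.0000 + 0i


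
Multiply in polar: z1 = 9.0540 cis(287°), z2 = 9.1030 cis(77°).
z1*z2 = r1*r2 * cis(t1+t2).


r = 9.0540 * 9.1030 = 82.4186
theta = 287° + 77° = 364° = 4° (mod 360)

82.4186 cis(4°)


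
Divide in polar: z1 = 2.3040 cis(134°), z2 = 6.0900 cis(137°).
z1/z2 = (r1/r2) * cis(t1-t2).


r = 2.3040 / 6.0900 = 0.3783
theta = 134° - 137° = -3° = 357° (mod 360)

0.3783 cis(357°)


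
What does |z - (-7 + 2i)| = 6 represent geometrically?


|z - z0| = r is a circle with center z0 and radius r.
Center = (-7, 2), radius = 6

Circle with center (-7, 2) and radius 6


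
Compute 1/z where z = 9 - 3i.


|z|^2 = 81+9 = 90
1/z = (9 + 3i)/90

1/z = 0.1000 + 0.0333i


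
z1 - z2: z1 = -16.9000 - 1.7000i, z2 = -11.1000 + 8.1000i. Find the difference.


Real: -16.9 + 11.1 = -5.8
Imag: -1.7 - 8.1 = -9.8

-5.8000 - 9.8000i


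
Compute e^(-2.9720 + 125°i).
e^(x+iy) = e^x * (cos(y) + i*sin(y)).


e^-2.9720 = 0.0512
cos(125°) = -0.5736
sin(125°) = 0.8192
Real = 0.0512*(-0.5736) = -0.0294
Imag = 0.0512*0.8192 = 0.0419

-0.0294 + 0.0419i


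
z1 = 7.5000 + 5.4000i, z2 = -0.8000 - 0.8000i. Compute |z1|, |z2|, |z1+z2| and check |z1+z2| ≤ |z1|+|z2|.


|z1| = sqrt(7.5^2 + 5.4^2) = sqrt(85.41) = 9.2418
|z2| = sqrt((-0.8)^2 + (-0.8)^2) = sqrt(1.28) = 1.1314
z1+z2 = 6.7000 + 4.6000i
|z1+z2| = sqrt(66.05) = 8.1271
|z1|+|z2| = 9.2418 + 1.1314 = 10.3732

|z1+z2| = 8.1271 ≤ |z1|+|z2| = 10.3732 (verified)


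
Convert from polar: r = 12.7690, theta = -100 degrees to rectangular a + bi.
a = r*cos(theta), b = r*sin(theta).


a = 12.7690*cos(-100°) = 12.7690*(-0.17365) = -2.2173
b = 12.7690*sin(-100°) = 12.7690*(-0.98481) = -12.5750

-2.2173 - 12.5750i


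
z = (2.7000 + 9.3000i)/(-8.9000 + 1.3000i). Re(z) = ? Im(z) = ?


Multiply by conjugate: (2.7000 + 9.3000i)(-8.9000 - 1.3000i) / ((-8.9)^2 + 1.3^2)
Numerator real = 2.7*(-8.9) + 9.3*1.3 = -11.94
Numerator imag = 9.3*(-8.9) - 2.7*1.3 = -86.28
Denominator = 80.9
Re(z) = -11.94/80.9 = -0.1476
Im(z) = -86.28/80.9 = -1.0665

Re(z) = -0.1476, Im(z) = -1.0665


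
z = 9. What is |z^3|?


|z| = sqrt(81+0) = sqrt(81) = 9
|z^3| = |z|^3 = 9^3 = 729

|z^3| = 729


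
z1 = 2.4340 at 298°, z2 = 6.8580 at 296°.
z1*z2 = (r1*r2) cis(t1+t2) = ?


r = 2.4340 * 6.8580 = 16.6924
theta = 298° + 296° = 594° = 234° (mod 360)

16.6924 cis(234°)


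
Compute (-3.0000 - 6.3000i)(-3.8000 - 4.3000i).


Real = -3*(-3.8) - (-6.3)*(-4.3) = 11.4 - 27.09 = -15.69
Imag = -3*(-4.3) - (3.8)*(-6.3) = 12.9 + 23.94 = 36.84

-15.6900 + 36.8400i


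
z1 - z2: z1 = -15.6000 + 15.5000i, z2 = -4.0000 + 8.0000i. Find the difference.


Real: -15.6 + 4 = -11.6
Imag: 15.5 - 8 = 7.5

-11.6000 + 7.5000i


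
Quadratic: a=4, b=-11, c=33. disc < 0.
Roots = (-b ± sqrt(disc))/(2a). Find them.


disc = (-11)^2 - 4*4*33 = 121 - 528 = -407
sqrt(|disc|) = sqrt(407) = 20.1742
Real part = 11/(2*4) = 1.3750
Imag part = 20.1742/(2*4) = 2.5218

1.3750 ± 2.5218i


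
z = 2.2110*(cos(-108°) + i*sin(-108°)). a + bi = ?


a = 2.2110*cos(-108°) = 2.2110*(-0.309) = -0.6832
b = 2.2110*sin(-108°) = 2.2110*(-0.95106) = -2.1028

-0.6832 - 2.1028i


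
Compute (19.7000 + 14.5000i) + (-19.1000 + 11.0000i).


Real: 19.7 - 19.1 = 0.6
Imag: 14.5 + 11 = 25.5

0.6000 + 25.5000i


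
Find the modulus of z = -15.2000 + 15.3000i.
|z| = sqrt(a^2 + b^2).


|z| = sqrt((-15.2)^2 + 15.3^2) = sqrt(231.04 + 234.09) = sqrt(465.13) = 21.5669

|z| = 21.5669


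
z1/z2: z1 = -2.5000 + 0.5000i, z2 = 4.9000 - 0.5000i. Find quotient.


Conjugate of z2 = 4.9000 + 0.5000i
Numerator: (-2.5000 + 0.5000i)(4.9000 + 0.5000i) = -12.5000 + 1.2000i
Denominator: 4.9^2 + (-0.5)^2 = 24.26
Result = (-12.5000 + 1.2000i)/24.26

-0.5153 + 0.0495i


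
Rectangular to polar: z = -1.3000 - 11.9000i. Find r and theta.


r = sqrt(1.69+141.61) = sqrt(143.3) = 11.9708
theta = atan2(-11.9, -1.3) = -96.2345 degrees

r = 11.9708, theta = -96.2345 degrees


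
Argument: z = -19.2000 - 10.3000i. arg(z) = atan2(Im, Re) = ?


Re = -19.2, Im = -10.3
arg = atan2(-10.3, -19.2) = -151.7883 degrees

arg(z) = -151.7883 degrees


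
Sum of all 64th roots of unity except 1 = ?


With w = e^(2*pi*i/64), all 64 of the 64th roots of unity w^0 = 1, w, ..., w^(63) sum to 0: 1 + w + ... + w^(63) = (1 - w^64)/(1 - w) = 0 since w^64 = 1, w ≠ 1.
Removing the root 1: w + w^2 + ... + w^(63) = 0 - 1 = -1

Sum = -1


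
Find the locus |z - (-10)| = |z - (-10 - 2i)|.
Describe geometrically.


Equal distances means the locus is the perpendicular bisector of z1 and z2.
Midpoint = ((-10+(-10))/2, (0+(-2))/2) = (-10.0000, -1.0000)

Perpendicular bisector through (-10.0000, -1.0000)


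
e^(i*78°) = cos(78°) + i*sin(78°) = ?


cos(78°) = 0.2079
sin(78°) = 0.9781

e^(i*78°) = 0.2079 + 0.9781i


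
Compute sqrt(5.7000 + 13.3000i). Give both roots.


|z| = sqrt(32.49+176.89) = 14.4700
sqrt((|z|+a)/2) = sqrt((14.4700+5.7)/2) = sqrt(10.0850) = 3.1757
sqrt((|z|-a)/2) = sqrt((14.4700-5.7)/2) = sqrt(4.3850) = 2.0940

±(3.1757 + 2.0940i) i.e. 3.1757 + 2.0940i and -3.1757 - 2.0940i


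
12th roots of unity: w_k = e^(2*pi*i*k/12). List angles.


The 12th roots of unity are cis(360k/12°) for k=0..11
Angle step = 360/12 = 30°
Primitive root: cis(30°)
Primitive root = 0.8660 + 0.5000i

12 roots at angles: 0°, 30°, 60°, 90°, 120°, 150°, 180°, 210°, 240°, 270°, 300°, 330°


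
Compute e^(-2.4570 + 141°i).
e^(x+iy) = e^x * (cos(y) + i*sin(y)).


e^-2.4570 = 0.0857
cos(141°) = -0.7771
sin(141°) = 0.6293
Real = 0.0857*(-0.7771) = -0.0666
Imag = 0.0857*0.6293 = 0.0539

-0.0666 + 0.0539i


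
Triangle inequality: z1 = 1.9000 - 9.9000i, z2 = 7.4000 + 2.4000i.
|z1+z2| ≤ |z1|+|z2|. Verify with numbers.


|z1| = sqrt(1.9^2 + (-9.9)^2) = sqrt(101.62) = 10.0807
|z2| = sqrt(7.4^2 + 2.4^2) = sqrt(60.52) = 7.7795
z1+z2 = 9.3000 - 7.5000i
|z1+z2| = sqrt(142.74) = 11.9474
|z1|+|z2| = 10.0807 + 7.7795 = 17.8602

|z1+z2| = 11.9474 ≤ |z1|+|z2| = 17.8602 (verified)


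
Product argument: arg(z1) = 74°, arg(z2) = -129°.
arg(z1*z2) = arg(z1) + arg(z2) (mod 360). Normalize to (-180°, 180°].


arg(z1*z2) = 74° - 129° = -55°
Normalized to (-180°, 180°]: -55°

-55°


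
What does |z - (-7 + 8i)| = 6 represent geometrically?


|z - z0| = r is a circle with center z0 and radius r.
Center = (-7, 8), radius = 6

Circle with center (-7, 8) and radius 6


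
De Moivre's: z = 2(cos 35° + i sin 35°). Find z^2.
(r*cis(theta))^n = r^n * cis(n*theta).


r^2 = 2^2 = 4
n*theta = 2*35° = 70° = 70° (mod 360)
a = 4*cos(70°) = 1.3681
b = 4*sin(70°) = 3.7588

4 cis(70°) = 1.3681 + 3.7588i


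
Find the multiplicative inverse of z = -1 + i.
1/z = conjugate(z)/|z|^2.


|z|^2 = 1+1 = 2
1/z = (-1 - 1i)/2

1/z = -0.5000 - 0.5000i


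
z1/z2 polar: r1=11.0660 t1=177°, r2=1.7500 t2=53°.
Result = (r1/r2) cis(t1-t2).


r = 11.0660 / 1.7500 = 6.3234
theta = 177° - 53° = 124° = 124° (mod 360)

6.3234 cis(124°)


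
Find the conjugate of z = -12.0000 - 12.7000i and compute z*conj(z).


z_bar = -12.0000 + 12.7000i
z*z_bar = (-12)^2 + (-12.7)^2 = 144 + 161.29 = 305.29

z_bar = -12.0000 + 12.7000i, z*z_bar = 305.29


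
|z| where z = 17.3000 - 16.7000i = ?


|z| = sqrt(17.3^2 + (-16.7)^2) = sqrt(299.29 + 278.89) = sqrt(578.18) = 24.0454

|z| = 24.0454


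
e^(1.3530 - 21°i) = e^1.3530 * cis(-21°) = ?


e^1.3530 = 3.8690
cos(-21°) = 0.93358
sin(-21°) = -0.35837
Real = 3.8690*0.93358 = 3.6120
Imag = 3.8690*(-0.35837) = -1.3865

3.6120 - 1.3865i


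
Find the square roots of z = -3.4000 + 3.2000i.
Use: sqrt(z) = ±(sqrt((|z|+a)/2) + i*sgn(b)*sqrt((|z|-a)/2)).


|z| = sqrt(11.56+10.24) = 4.6690
sqrt((|z|+a)/2) = sqrt((4.6690+(-3.4))/2) = sqrt(0.6345) = 0.7966
sqrt((|z|-a)/2) = sqrt((4.6690-(-3.4))/2) = sqrt(4.0345) = 2.0086

±(0.7966 + 2.0086i) i.e. 0.7966 + 2.0086i and -0.7966 - 2.0086i


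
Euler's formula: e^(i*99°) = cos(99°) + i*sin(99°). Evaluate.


cos(99°) = -0.1564
sin(99°) = 0.9877

e^(i*99°) = -0.1564 + 0.9877i


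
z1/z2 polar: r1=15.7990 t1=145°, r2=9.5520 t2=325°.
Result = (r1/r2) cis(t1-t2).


r = 15.7990 / 9.5520 = 1.6540
theta = 145° - 325° = -180° = 180° (mod 360)

1.6540 cis(180°)


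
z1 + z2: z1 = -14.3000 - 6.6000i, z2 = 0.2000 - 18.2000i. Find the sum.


Real: -14.3 + 0.2 = -14.1
Imag: -6.6 - 18.2 = -24.8

-14.1000 - 24.8000i


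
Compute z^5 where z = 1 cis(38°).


r^5 = 1^5 = 1
n*theta = 5*38° = 190° = 190° (mod 360)
a = 1*cos(190°) = -0.9848
b = 1*sin(190°) = -0.1736

1 cis(190°) = -0.9848 - 0.1736i


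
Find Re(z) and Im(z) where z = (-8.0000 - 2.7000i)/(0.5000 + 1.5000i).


Multiply by conjugate: (-8.0000 - 2.7000i)(0.5000 - 1.5000i) / (0.5^2 + 1.5^2)
Numerator real = -8*0.5 - (2.7)*1.5 = -8.05
Numerator imag = -2.7*0.5 - (-8)*1.5 = 10.65
Denominator = 2.5
Re(z) = -8.05/2.5 = -3.2200
Im(z) = 10.65/2.5 = 4.2600

Re(z) = -3.2200, Im(z) = 4.2600


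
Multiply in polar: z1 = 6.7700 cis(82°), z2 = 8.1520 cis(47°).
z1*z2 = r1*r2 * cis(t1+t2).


r = 6.7700 * 8.1520 = 55.1890
theta = 82° + 47° = 129° = 129° (mod 360)

55.1890 cis(129°)


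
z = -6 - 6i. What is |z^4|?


|z| = sqrt(36+36) = sqrt(72) = 8.4853
|z^4| = |z|^4 = (sqrt(72))^4 = 72^2 = 5184

|z^4| = 5184


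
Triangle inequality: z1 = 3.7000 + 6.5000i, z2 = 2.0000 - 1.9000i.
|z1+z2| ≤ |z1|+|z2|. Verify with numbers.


|z1| = sqrt(3.7^2 + 6.5^2) = sqrt(55.94) = 7.4793
|z2| = sqrt(2^2 + (-1.9)^2) = sqrt(7.61) = 2.7586
z1+z2 = 5.7000 + 4.6000i
|z1+z2| = sqrt(53.65) = 7.3246
|z1|+|z2| = 7.4793 + 2.7586 = 10.2379

|z1+z2| = 7.3246 ≤ |z1|+|z2| = 10.2379 (verified)


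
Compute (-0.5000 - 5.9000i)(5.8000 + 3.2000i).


Real = -0.5*5.8 - (-5.9)*3.2 = -2.9 - (-18.88) = 15.98
Imag = -0.5*3.2 + 5.8*(-5.9) = -1.6 - (34.22) = -35.82

15.9800 - 35.8200i


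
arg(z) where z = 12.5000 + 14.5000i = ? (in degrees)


Re = 12.5, Im = 14.5
arg = atan2(14.5, 12.5) = 49.2364 degrees

arg(z) = 49.2364 degrees


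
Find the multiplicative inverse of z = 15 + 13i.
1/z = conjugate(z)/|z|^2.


|z|^2 = 225+169 = 394
1/z = (15 - 13i)/394

1/z = 0.0381 - 0.0330i


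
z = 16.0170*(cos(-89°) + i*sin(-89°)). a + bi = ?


a = 16.0170*cos(-89°) = 16.0170*0.01745 = 0.2795
b = 16.0170*sin(-89°) = 16.0170*(-0.99985) = -16.0146

0.2795 - 16.0146i


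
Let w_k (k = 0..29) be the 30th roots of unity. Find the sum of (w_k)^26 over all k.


The roots are w_k = w^k with w = e^(2*pi*i/30), and (w^k)^26 = (w^26)^k.
So S = 1 + u + u^2 + ... + u^(29) with u = w^26.
26 = 0*30 + 26, so 26 is not a multiple of 30: u = w^26 ≠ 1 (w is a primitive 30th root), while u^30 = (w^30)^26 = 1.
Geometric series: S = (1 - u^30)/(1 - u) = (1 - 1)/(1 - u) = 0

S = 0


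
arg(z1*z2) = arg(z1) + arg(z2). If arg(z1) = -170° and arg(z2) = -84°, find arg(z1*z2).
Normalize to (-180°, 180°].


arg(z1*z2) = -170° - 84° = -254°
Normalized to (-180°, 180°]: 106°

106°


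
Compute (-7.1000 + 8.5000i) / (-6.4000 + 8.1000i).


Conjugate of z2 = -6.4000 - 8.1000i
Numerator: (-7.1000 + 8.5000i)(-6.4000 - 8.1000i) = 114.2900 + 3.1100i
Denominator: (-6.4)^2 + 8.1^2 = 106.57
Result = (114.2900 + 3.1100i)/106.57

1.0724 + 0.0292i


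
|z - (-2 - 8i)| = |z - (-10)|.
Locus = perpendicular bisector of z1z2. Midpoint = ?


Equal distances means the locus is the perpendicular bisector of z1 and z2.
Midpoint = ((-2+(-10))/2, (-8+0)/2) = (-6.0000, -4.0000)

Perpendicular bisector through (-6.0000, -4.0000)


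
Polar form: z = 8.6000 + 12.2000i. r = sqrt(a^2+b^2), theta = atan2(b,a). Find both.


r = sqrt(73.96+148.84) = sqrt(222.8) = 14.9265
theta = atan2(12.2, 8.6) = 54.8193 degrees

r = 14.9265, theta = 54.8193 degrees


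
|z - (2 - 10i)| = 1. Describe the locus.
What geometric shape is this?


|z - z0| = r is a circle with center z0 and radius r.
Center = (2, -10), radius = 1

Circle with center (2, -10) and radius 1


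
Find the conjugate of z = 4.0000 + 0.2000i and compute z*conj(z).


z_bar = 4.0000 - 0.2000i
z*z_bar = 4^2 + 0.2^2 = 16 + 0.04 = 16.04

z_bar = 4.0000 - 0.2000i, z*z_bar = 16.04


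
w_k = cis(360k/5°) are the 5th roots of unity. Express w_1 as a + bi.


Angle = 360*1/5 = 72°
a = cos(72°) = 0.3090
b = sin(72°) = 0.9511

0.3090 + 0.9511i


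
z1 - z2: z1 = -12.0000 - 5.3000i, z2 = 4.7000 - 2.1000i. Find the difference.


Real: -12 - 4.7 = -16.7
Imag: -5.3 + 2.1 = -3.2

-16.7000 - 3.2000i


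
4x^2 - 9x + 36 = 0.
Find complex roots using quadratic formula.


disc = (-9)^2 - 4*4*36 = 81 - 576 = -495
sqrt(|disc|) = sqrt(495) = 22.2486
Real part = 9/(2*4) = 1.1250
Imag part = 22.2486/(2*4) = 2.7811

1.1250 ± 2.7811i


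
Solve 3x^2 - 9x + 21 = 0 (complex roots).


disc = (-9)^2 - 4*3*21 = 81 - 252 = -171
sqrt(|disc|) = sqrt(171) = 13.0767
Real part = 9/(2*3) = 1.5000
Imag part = 13.0767/(2*3) = 2.1794

1.5000 ± 2.1794i


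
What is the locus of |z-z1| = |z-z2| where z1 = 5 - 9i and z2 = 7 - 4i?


Equal distances means the locus is the perpendicular bisector of z1 and z2.
Midpoint = ((5+7)/2, (-9+(-4))/2) = (6.0000, -6.5000)

Perpendicular bisector through (6.0000, -6.5000)


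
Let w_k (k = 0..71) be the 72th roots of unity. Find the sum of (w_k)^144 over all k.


The roots are w_k = w^k with w = e^(2*pi*i/72), and (w^k)^144 = (w^144)^k.
So S = 1 + u + u^2 + ... + u^(71) with u = w^144.
144 = 2*72 + 0, so 144 is a multiple of 72 and u = (w^72)^2 = 1.
Every one of the 72 terms equals 1: S = 72

S = 72


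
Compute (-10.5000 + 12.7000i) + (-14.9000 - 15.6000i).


Real: -10.5 - 14.9 = -25.4
Imag: 12.7 - 15.6 = -2.9

-25.4000 - 2.9000i


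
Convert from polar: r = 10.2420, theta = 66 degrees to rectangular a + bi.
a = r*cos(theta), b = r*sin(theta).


a = 10.2420*cos(66°) = 10.2420*0.40674 = 4.1658
b = 10.2420*sin(66°) = 10.2420*0.913545 = 9.3565

4.1658 + 9.3565i


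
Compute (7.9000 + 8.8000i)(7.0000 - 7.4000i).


Real = 7.9*7 - 8.8*(-7.4) = 55.3 - (-65.12) = 120.42
Imag = 7.9*(-7.4) + 7*8.8 = -58.46 + 61.6 = 3.14

120.4200 + 3.1400i


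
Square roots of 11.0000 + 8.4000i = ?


|z| = sqrt(121+70.56) = 13.8405
sqrt((|z|+a)/2) = sqrt((13.8405+11)/2) = sqrt(12.4203) = 3.5242
sqrt((|z|-a)/2) = sqrt((13.8405-11)/2) = sqrt(1.4203) = 1.1917

±(3.5242 + 1.1917i) i.e. 3.5242 + 1.1917i and -3.5242 - 1.1917i


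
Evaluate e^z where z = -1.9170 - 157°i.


e^-1.9170 = 0.14705
cos(-157°) = -0.9205
sin(-157°) = -0.3907
Real = 0.14705*(-0.9205) = -0.1354
Imag = 0.14705*(-0.3907) = -0.0575

-0.1354 - 0.0575i


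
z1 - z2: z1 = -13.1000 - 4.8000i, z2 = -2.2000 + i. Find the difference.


Real: -13.1 + 2.2 = -10.9
Imag: -4.8 - 1 = -5.8

-10.9000 - 5.8000i


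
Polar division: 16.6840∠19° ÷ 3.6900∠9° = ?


r = 16.6840 / 3.6900 = 4.5214
theta = 19° - 9° = 10° = 10° (mod 360)

4.5214 cis(10°)


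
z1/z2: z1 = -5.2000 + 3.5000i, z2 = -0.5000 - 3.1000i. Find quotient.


Conjugate of z2 = -0.5000 + 3.1000i
Numerator: (-5.2000 + 3.5000i)(-0.5000 + 3.1000i) = -8.2500 - 17.8700i
Denominator: (-0.5)^2 + (-3.1)^2 = 9.86
Result = (-8.2500 - 17.8700i)/9.86

-0.8367 - 1.8124i


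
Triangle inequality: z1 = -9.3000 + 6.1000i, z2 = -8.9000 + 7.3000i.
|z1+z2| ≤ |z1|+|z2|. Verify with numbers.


|z1| = sqrt((-9.3)^2 + 6.1^2) = sqrt(123.7) = 11.1221
|z2| = sqrt((-8.9)^2 + 7.3^2) = sqrt(132.5) = 11.5109
z1+z2 = -18.2000 + 13.4000i
|z1+z2| = sqrt(510.8) = 22.6009
|z1|+|z2| = 11.1221 + 11.5109 = 22.6330

|z1+z2| = 22.6009 ≤ |z1|+|z2| = 22.6330 (verified)


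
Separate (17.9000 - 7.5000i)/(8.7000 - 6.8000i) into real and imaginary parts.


Multiply by conjugate: (17.9000 - 7.5000i)(8.7000 + 6.8000i) / (8.7^2 + (-6.8)^2)
Numerator real = 17.9*8.7 - (7.5)*(-6.8) = 206.73
Numerator imag = -7.5*8.7 - 17.9*(-6.8) = 56.47
Denominator = 121.93
Re(z) = 206.73/121.93 = 1.6955
Im(z) = 56.47/121.93 = 0.4631

Re(z) = 1.6955, Im(z) = 0.4631


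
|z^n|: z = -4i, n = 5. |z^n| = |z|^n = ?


|z| = sqrt(0+16) = sqrt(16) = 4
|z^5| = |z|^5 = 4^5 = 1024

|z^5| = 1024


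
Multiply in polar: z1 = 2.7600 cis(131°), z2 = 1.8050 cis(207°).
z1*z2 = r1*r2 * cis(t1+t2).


r = 2.7600 * 1.8050 = 4.9818
theta = 131° + 207° = 338° = 338° (mod 360)

4.9818 cis(338°)


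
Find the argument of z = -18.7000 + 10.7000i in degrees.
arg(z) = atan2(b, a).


Re = -18.7, Im = 10.7
arg = atan2(10.7, -18.7) = 150.2221 degrees

arg(z) = 150.2221 degrees


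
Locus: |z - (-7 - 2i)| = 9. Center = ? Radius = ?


|z - z0| = r is a circle with center z0 and radius r.
Center = (-7, -2), radius = 9

Circle with center (-7, -2) and radius 9


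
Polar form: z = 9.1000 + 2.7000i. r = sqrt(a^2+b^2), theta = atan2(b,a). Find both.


r = sqrt(82.81+7.29) = sqrt(90.1) = 9.4921
theta = atan2(2.7, 9.1) = 16.5258 degrees

r = 9.4921, theta = 16.5258 degrees


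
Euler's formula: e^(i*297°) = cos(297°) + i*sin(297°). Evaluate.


cos(297°) = 0.4540
sin(297°) = -0.8910

e^(i*297°) = 0.4540 - 0.8910i


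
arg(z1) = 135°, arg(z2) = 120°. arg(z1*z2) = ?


arg(z1*z2) = 135° + 120° = 255°
Normalized to (-180°, 180°]: -105°

-105°


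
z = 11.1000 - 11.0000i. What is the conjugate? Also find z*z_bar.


z_bar = 11.1000 + 11.0000i
z*z_bar = 11.1^2 + (-11)^2 = 123.21 + 121 = 244.21

z_bar = 11.1000 + 11.0000i, z*z_bar = 244.21


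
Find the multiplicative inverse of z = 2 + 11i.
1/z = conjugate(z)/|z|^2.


|z|^2 = 4+121 = 125
1/z = (2 - 11i)/125

1/z = 0.0160 - 0.0880i


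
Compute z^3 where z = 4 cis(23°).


r^3 = 4^3 = 64
n*theta = 3*23° = 69° = 69° (mod 360)
a = 64*cos(69°) = 22.9355
b = 64*sin(69°) = 59.7491

64 cis(69°) = 22.9355 + 59.7491i


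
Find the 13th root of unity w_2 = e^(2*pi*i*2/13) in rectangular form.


Angle = 360*2/13 = 55.3846°
a = cos(55.3846°) = 0.5681
b = sin(55.3846°) = 0.8230

0.5681 + 0.8230i


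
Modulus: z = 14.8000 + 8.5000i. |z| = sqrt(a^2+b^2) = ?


|z| = sqrt(14.8^2 + 8.5^2) = sqrt(219.04 + 72.25) = sqrt(291.29) = 17.0672

|z| = 17.0672


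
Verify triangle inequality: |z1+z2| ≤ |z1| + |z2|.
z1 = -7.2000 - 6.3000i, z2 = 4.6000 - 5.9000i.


|z1| = sqrt((-7.2)^2 + (-6.3)^2) = sqrt(91.53) = 9.5671
|z2| = sqrt(4.6^2 + (-5.9)^2) = sqrt(55.97) = 7.4813
z1+z2 = -2.6000 - 12.2000i
|z1+z2| = sqrt(155.6) = 12.4740
|z1|+|z2| = 9.5671 + 7.4813 = 17.0484

|z1+z2| = 12.4740 ≤ |z1|+|z2| = 17.0484 (verified)


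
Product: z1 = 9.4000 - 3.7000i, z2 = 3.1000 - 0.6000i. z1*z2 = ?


Real = 9.4*3.1 - (-3.7)*(-0.6) = 29.14 - 2.22 = 26.92
Imag = 9.4*(-0.6) + 3.1*(-3.7) = -5.64 - (11.47) = -17.11

26.9200 - 17.1100i


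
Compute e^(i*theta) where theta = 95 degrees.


cos(95°) = -0.0872
sin(95°) = 0.9962

e^(i*95°) = -0.0872 + 0.9962i


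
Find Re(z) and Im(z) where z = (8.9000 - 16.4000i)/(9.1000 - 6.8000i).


Multiply by conjugate: (8.9000 - 16.4000i)(9.1000 + 6.8000i) / (9.1^2 + (-6.8)^2)
Numerator real = 8.9*9.1 - (16.4)*(-6.8) = 192.51
Numerator imag = -16.4*9.1 - 8.9*(-6.8) = -88.72
Denominator = 129.05
Re(z) = 192.51/129.05 = 1.4917
Im(z) = -88.72/129.05 = -0.6875

Re(z) = 1.4917, Im(z) = -0.6875


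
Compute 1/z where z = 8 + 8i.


|z|^2 = 64+64 = 128
1/z = (8 - 8i)/128

1/z = 0.0625 - 0.0625i


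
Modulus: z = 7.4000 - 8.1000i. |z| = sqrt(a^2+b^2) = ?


|z| = sqrt(7.4^2 + (-8.1)^2) = sqrt(54.76 + 65.61) = sqrt(120.37) = 10.9713

|z| = 10.9713


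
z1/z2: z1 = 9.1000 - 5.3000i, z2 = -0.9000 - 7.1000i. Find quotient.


Conjugate of z2 = -0.9000 + 7.1000i
Numerator: (9.1000 - 5.3000i)(-0.9000 + 7.1000i) = 29.4400 + 69.3800i
Denominator: (-0.9)^2 + (-7.1)^2 = 51.22
Result = (29.4400 + 69.3800i)/51.22

0.5748 + 1.3545i


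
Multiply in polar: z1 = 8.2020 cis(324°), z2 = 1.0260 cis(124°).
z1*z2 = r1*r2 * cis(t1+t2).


r = 8.2020 * 1.0260 = 8.4153
theta = 324° + 124° = 448° = 88° (mod 360)

8.4153 cis(88°)


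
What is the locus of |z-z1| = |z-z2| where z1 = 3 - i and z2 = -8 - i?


Equal distances means the locus is the perpendicular bisector of z1 and z2.
Midpoint = ((3+(-8))/2, (-1+(-1))/2) = (-2.5000, -1.0000)

Perpendicular bisector through (-2.5000, -1.0000)


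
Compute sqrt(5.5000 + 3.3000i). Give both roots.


|z| = sqrt(30.25+10.89) = 6.4140
sqrt((|z|+a)/2) = sqrt((6.4140+5.5)/2) = sqrt(5.9570) = 2.4407
sqrt((|z|-a)/2) = sqrt((6.4140-5.5)/2) = sqrt(0.4570) = 0.6760

±(2.4407 + 0.6760i) i.e. 2.4407 + 0.6760i and -2.4407 - 0.6760i


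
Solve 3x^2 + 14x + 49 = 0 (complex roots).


disc = 14^2 - 4*3*49 = 196 - 588 = -392
sqrt(|disc|) = sqrt(392) = 19.7990
Real part = -14/(2*3) = -2.3333
Imag part = 19.7990/(2*3) = 3.2998

-2.3333 ± 3.2998i


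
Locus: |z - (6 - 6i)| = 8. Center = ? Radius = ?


|z - z0| = r is a circle with center z0 and radius r.
Center = (6, -6), radius = 8

Circle with center (6, -6) and radius 8


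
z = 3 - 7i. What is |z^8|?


|z| = sqrt(9+49) = sqrt(58) = 7.6158
|z^8| = |z|^8 = (sqrt(58))^8 = 58^4 = 11316496

|z^8| = 11316496


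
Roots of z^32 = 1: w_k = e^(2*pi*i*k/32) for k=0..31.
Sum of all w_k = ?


The sum of all 32th roots of unity is 0.
Geometric series: (1 - w^32)/(1 - w) = (1-1)/(1-w) = 0 since w^32 = 1, w ≠ 1.
Alternatively: coefficient of z^31 in z^32 - 1 is 0.

0


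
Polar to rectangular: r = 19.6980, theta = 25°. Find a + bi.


a = 19.6980*cos(25°) = 19.6980*0.90631 = 17.8525
b = 19.6980*sin(25°) = 19.6980*0.422618 = 8.3247

17.8525 + 8.3247i


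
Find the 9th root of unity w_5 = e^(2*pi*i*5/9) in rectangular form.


Angle = 360*5/9 = 200°
a = cos(200°) = -0.9397
b = sin(200°) = -0.3420

-0.9397 - 0.3420i


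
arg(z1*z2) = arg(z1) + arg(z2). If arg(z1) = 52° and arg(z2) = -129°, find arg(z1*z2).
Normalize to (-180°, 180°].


arg(z1*z2) = 52° - 129° = -77°
Normalized to (-180°, 180°]: -77°

-77°


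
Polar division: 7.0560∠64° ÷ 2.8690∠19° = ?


r = 7.0560 / 2.8690 = 2.4594
theta = 64° - 19° = 45° = 45° (mod 360)

2.4594 cis(45°)


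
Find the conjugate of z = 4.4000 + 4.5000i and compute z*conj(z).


z_bar = 4.4000 - 4.5000i
z*z_bar = 4.4^2 + 4.5^2 = 19.36 + 20.25 = 39.61

z_bar = 4.4000 - 4.5000i, z*z_bar = 39.61


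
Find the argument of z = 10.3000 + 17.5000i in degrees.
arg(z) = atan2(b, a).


Re = 10.3, Im = 17.5
arg = atan2(17.5, 10.3) = 59.5201 degrees

arg(z) = 59.5201 degrees


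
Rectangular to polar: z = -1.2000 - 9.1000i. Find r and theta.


r = sqrt(1.44+82.81) = sqrt(84.25) = 9.1788
theta = atan2(-9.1, -1.2) = -97.5121 degrees

r = 9.1788, theta = -97.5121 degrees


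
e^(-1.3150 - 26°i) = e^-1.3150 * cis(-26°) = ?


e^-1.3150 = 0.2685
cos(-26°) = 0.8988
sin(-26°) = -0.4384
Real = 0.2685*0.8988 = 0.2413
Imag = 0.2685*(-0.4384) = -0.1177

0.2413 - 0.1177i


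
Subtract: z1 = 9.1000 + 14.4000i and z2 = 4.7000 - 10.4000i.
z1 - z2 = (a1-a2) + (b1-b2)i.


Real: 9.1 - 4.7 = 4.4
Imag: 14.4 + 10.4 = 24.8

4.4000 + 24.8000i


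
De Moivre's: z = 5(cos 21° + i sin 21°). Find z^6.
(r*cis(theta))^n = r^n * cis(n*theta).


r^6 = 5^6 = 15625
n*theta = 6*21° = 126° = 126° (mod 360)
a = 15625*cos(126°) = -9184.1446
b = 15625*sin(126°) = 12640.8905

15625 cis(126°) = -9184.1446 + 12640.8905i


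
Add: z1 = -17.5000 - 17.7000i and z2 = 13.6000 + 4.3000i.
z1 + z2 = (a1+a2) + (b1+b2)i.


Real: -17.5 + 13.6 = -3.9
Imag: -17.7 + 4.3 = -13.4

-3.9000 - 13.4000i


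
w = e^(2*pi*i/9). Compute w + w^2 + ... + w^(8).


With w = e^(2*pi*i/9), all 9 of the 9th roots of unity w^0 = 1, w, ..., w^(8) sum to 0: 1 + w + ... + w^(8) = (1 - w^9)/(1 - w) = 0 since w^9 = 1, w ≠ 1.
Removing the root 1: w + w^2 + ... + w^(8) = 0 - 1 = -1

Sum = -1


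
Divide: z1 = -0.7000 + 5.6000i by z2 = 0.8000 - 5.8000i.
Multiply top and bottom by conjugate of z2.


Conjugate of z2 = 0.8000 + 5.8000i
Numerator: (-0.7000 + 5.6000i)(0.8000 + 5.8000i) = -33.0400 + 0.4200i
Denominator: 0.8^2 + (-5.8)^2 = 34.28
Result = (-33.0400 + 0.4200i)/34.28

-0.9638 + 0.0123i


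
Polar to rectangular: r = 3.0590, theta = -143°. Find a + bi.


a = 3.0590*cos(-143°) = 3.0590*(-0.79864) = -2.4430
b = 3.0590*sin(-143°) = 3.0590*(-0.60182) = -1.8410

-2.4430 - 1.8410i


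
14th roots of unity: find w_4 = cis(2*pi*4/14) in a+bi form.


Angle = 360*4/14 = 102.8571°
a = cos(102.8571°) = -0.2225
b = sin(102.8571°) = 0.9749

-0.2225 + 0.9749i


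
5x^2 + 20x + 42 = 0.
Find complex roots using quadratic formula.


disc = 20^2 - 4*5*42 = 400 - 840 = -440
sqrt(|disc|) = sqrt(440) = 20.9762
Real part = -20/(2*5) = -2.0000
Imag part = 20.9762/(2*5) = 2.0976

-2.0000 ± 2.0976i
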